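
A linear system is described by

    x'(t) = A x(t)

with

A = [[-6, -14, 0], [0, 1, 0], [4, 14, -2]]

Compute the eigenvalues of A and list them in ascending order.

det(sI - A) = s^3 - (tr A)s^2 + (M11 + M22 + M33)s - det A, where Mii is the 2×2 principal minor of A obtained by deleting row i and column i.
tr A = (-6) + 1 + (-2) = -7; M11 = 1·(-2) - 0·14 = -2 - 0 = -2; M22 = (-6)·(-2) - 0·4 = 12 - 0 = 12; M33 = (-6)·1 - (-14)·0 = -6 - 0 = -6; sum of minors = 4.
det A = (-6)·(1·(-2) - 0·14) - (-14)·(0·(-2) - 0·4) + 0·(0·14 - 1·4) = (-6)·(-2) - (-14)·0 + 0·(-4) = 12.
So p(s) = det(sI - A) = s^3 + 7s^2 + 4s - 12.
Rational-root test: any integer root divides -12. Testing small divisors, s = 1 works: p(1) = 1 + 7 + 4 + (-12) = 0, so (s - 1) is a factor.
Dividing, p(s) = (s - 1)(s^2 + 8s + 12).
Factor s^2 + 8s + 12: two numbers with sum -8 and product 12 are -2 and -6, so s^2 + 8s + 12 = (s + 2)(s + 6).
Hence p(s) = (s - 1) (s + 2) (s + 6), with roots -6, -2, 1.
At least one eigenvalue has non-negative real part, so the system is not asymptotically stable.

-6, -2, 1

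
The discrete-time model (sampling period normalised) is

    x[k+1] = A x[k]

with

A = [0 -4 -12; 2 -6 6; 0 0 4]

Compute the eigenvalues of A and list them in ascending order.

det(zI - A) = z^3 - (tr A)z^2 + (M11 + M22 + M33)z - det A, where Mii is the 2×2 principal minor of A obtained by deleting row i and column i.
tr A = 0 + (-6) + 4 = -2; M11 = (-6)·4 - 6·0 = -24 - 0 = -24; M22 = 0·4 - (-12)·0 = 0 - 0 = 0; M33 = 0·(-6) - (-4)·2 = 0 - (-8) = 8; sum of minors = -16.
det A = 0·((-6)·4 - 6·0) - (-4)·(2·4 - 6·0) + (-12)·(2·0 - (-6)·0) = 0·(-24) - (-4)·8 + (-12)·0 = 32.
So p(z) = det(zI - A) = z^3 + 2z^2 - 16z - 32.
Rational-root test: any integer root divides -32. Testing small divisors, z = -2 works: p(-2) = -8 + 8 + 32 + (-32) = 0, so (z + 2) is a factor.
Dividing, p(z) = (z + 2)(z^2 - 16).
Factor z^2 - 16: two numbers with sum 0 and product -16 are 4 and -4, so z^2 - 16 = (z - 4)(z + 4).
Hence p(z) = (z - 4) (z + 2) (z + 4), with roots -4, -2, 4.

-4, -2, 4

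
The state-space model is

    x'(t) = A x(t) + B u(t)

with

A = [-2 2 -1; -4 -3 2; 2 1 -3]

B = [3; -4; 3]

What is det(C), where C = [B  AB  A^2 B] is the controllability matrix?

AB = [[-17], [6], [-7]]
A^2B = [[53], [36], [-7]]
Controllability matrix C = [B  AB  A^2B] = [[3, -17, 53], [-4, 6, 36], [3, -7, -7]]
Expanding along the first row, det(C) = 3·(6·(-7) - 36·(-7)) - (-17)·((-4)·(-7) - 36·3) + 53·((-4)·(-7) - 6·3) = 3·210 - (-17)·(-80) + 53·10 = -200
Since det(C) ≠ 0, rank(C) = 3 and the system is completely controllable.

-200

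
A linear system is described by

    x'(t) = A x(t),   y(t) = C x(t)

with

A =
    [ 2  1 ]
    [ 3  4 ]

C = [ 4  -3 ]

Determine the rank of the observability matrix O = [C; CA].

2

CA = [[-1, -8]]
Observability matrix O = [C; CA] = [[4, -3], [-1, -8]]
det(O) = 4·(-8) - (-3)·(-1) = -32 - 3 = -35 ≠ 0, so rank(O) = 2.
rank(O) = 2 = n, so the pair (A, C) is completely observable.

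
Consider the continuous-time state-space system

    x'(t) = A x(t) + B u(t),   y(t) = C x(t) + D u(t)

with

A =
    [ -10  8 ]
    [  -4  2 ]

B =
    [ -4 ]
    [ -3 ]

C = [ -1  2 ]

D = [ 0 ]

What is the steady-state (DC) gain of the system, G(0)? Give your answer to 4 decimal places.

-1.0000

G(0) = C(-A)^{-1}B + D = -C A^{-1} B + D.
det A = 12, so A^{-1} = (1/12)·adj(A) = [[1/6, -2/3], [1/3, -5/6]]
A^{-1} B = [4/3, 7/6]^T
C A^{-1} B = 1
G(0) = D - C A^{-1} B = 0 - (1) = -1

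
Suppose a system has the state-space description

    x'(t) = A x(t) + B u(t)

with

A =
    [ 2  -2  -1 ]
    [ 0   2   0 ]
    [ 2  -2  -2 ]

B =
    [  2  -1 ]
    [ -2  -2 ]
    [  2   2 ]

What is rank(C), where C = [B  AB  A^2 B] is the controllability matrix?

AB = [[6, 0], [-4, -4], [4, -2]]
A^2B = [[16, 10], [-8, -8], [12, 12]]
Controllability matrix C = [B  AB  A^2B] = [[2, -1, 6, 0, 16, 10], [-2, -2, -4, -4, -8, -8], [2, 2, 4, -2, 12, 12]]
Take the 3×3 submatrix of C formed by columns 1, 2, 4: [[2, -1, 0], [-2, -2, -4], [2, 2, -2]]. Its determinant is 2·((-2)·(-2) - (-4)·2) - (-1)·((-2)·(-2) - (-4)·2) + 0·((-2)·2 - (-2)·2) = 2·12 - (-1)·12 + 0·0 = 36 ≠ 0.
So rank(C) ≥ 3; since C has 3 rows, rank(C) = 3.
rank(C) = 3 = n, so the pair (A, B) is completely controllable.

3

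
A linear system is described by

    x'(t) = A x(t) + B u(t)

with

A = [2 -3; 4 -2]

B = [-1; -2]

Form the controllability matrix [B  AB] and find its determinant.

AB = [[4], [0]]
Controllability matrix C = [B  AB] = [[-1, 4], [-2, 0]]
det(C) = (-1)·0 - 4·(-2) = 0 - (-8) = 8
Since det(C) ≠ 0, rank(C) = 2 and the system is completely controllable.

8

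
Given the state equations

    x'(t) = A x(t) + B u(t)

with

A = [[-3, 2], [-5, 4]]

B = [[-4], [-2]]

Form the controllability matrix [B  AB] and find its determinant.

AB = [[8], [12]]
Controllability matrix C = [B  AB] = [[-4, 8], [-2, 12]]
det(C) = (-4)·12 - 8·(-2) = -48 - (-16) = -32
Since det(C) ≠ 0, rank(C) = 2 and the system is completely controllable.

-32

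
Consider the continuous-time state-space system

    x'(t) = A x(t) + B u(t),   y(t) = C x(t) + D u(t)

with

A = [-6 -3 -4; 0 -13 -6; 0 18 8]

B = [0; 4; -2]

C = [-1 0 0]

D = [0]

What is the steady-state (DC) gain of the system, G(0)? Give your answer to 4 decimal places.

5.1667

G(0) = C(-A)^{-1}B + D = -C A^{-1} B + D.
det A = -24, so A^{-1} = (1/-24)·adj(A) = [[-1/6, 2, 17/12], [0, 2, 3/2], [0, -9/2, -13/4]]
A^{-1} B = [31/6, 5, -23/2]^T
C A^{-1} B = -31/6
G(0) = D - C A^{-1} B = 0 - (-31/6) = 31/6 ≈ 5.1667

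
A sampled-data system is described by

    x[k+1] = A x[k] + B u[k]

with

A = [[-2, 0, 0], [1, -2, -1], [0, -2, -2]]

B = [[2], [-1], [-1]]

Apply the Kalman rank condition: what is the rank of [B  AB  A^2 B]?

3

AB = [[-4], [5], [4]]
A^2B = [[8], [-18], [-18]]
Controllability matrix C = [B  AB  A^2B] = [[2, -4, 8], [-1, 5, -18], [-1, 4, -18]]
det(C) = 2·(5·(-18) - (-18)·4) - (-4)·((-1)·(-18) - (-18)·(-1)) + 8·((-1)·4 - 5·(-1)) = 2·(-18) - (-4)·0 + 8·1 = -28 ≠ 0, so rank(C) = 3.
rank(C) = 3 = n, so the pair (A, B) is completely controllable.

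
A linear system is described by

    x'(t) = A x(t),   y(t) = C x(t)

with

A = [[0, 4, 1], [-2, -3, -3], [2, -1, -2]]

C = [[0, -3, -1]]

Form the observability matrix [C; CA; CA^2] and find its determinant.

-522

CA = [[4, 10, 11]]
CA^2 = [[2, -25, -48]]
Observability matrix O = [C; CA; CA^2] = [[0, -3, -1], [4, 10, 11], [2, -25, -48]]
Expanding along the first row, det(O) = 0·(10·(-48) - 11·(-25)) - (-3)·(4·(-48) - 11·2) + (-1)·(4·(-25) - 10·2) = 0·(-205) - (-3)·(-214) + (-1)·(-120) = -522
Since det(O) ≠ 0, rank(O) = 3 and the system is completely observable.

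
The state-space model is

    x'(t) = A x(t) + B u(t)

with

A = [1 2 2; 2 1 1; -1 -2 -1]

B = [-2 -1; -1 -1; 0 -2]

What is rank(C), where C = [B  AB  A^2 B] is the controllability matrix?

3

AB = [[-4, -7], [-5, -5], [4, 5]]
A^2B = [[-6, -7], [-9, -14], [10, 12]]
Controllability matrix C = [B  AB  A^2B] = [[-2, -1, -4, -7, -6, -7], [-1, -1, -5, -5, -9, -14], [0, -2, 4, 5, 10, 12]]
Take the 3×3 submatrix of C formed by columns 1, 2, 3: [[-2, -1, -4], [-1, -1, -5], [0, -2, 4]]. Its determinant is (-2)·((-1)·4 - (-5)·(-2)) - (-1)·((-1)·4 - (-5)·0) + (-4)·((-1)·(-2) - (-1)·0) = (-2)·(-14) - (-1)·(-4) + (-4)·2 = 16 ≠ 0.
So rank(C) ≥ 3; since C has 3 rows, rank(C) = 3.
rank(C) = 3 = n, so the pair (A, B) is completely controllable.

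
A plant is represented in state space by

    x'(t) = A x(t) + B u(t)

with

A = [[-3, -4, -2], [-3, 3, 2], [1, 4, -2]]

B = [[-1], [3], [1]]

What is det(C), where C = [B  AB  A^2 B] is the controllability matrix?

-206

AB = [[-11], [14], [9]]
A^2B = [[-41], [93], [27]]
Controllability matrix C = [B  AB  A^2B] = [[-1, -11, -41], [3, 14, 93], [1, 9, 27]]
Expanding along the first row, det(C) = (-1)·(14·27 - 93·9) - (-11)·(3·27 - 93·1) + (-41)·(3·9 - 14·1) = (-1)·(-459) - (-11)·(-12) + (-41)·13 = -206
Since det(C) ≠ 0, rank(C) = 3 and the system is completely controllable.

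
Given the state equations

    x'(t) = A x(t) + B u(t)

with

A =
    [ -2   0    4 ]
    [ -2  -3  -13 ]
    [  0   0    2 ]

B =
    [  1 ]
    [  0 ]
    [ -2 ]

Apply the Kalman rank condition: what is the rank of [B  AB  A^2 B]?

2

AB = [[-10], [24], [-4]]
A^2B = [[4], [0], [-8]]
Controllability matrix C = [B  AB  A^2B] = [[1, -10, 4], [0, 24, 0], [-2, -4, -8]]
The rows r1, r2, r3 of C are linearly dependent: 2·r1 + r2 + r3 = 0 (check each entry), so rank(C) ≤ 2.
The 2×2 minor from rows 1, 2, columns 1, 2 is 1·24 - (-10)·0 = 24 - 0 = 24 ≠ 0, so rank(C) = 2.
rank(C) = 2 < n = 3, so the pair (A, B) is not completely controllable.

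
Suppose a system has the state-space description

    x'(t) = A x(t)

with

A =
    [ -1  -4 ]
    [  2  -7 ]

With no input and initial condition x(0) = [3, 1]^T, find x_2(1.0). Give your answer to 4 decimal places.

det(sI - A) = s^2 - (tr A)s + det A, with tr A = (-1) + (-7) = -8 and det A = (-1)·(-7) - (-4)·2 = 7 - (-8) = 15.
So p(s) = det(sI - A) = s^2 + 8s + 15.
Factor s^2 + 8s + 15: two numbers with sum -8 and product 15 are -3 and -5, so s^2 + 8s + 15 = (s + 3)(s + 5).
Hence p(s) = (s + 3) (s + 5), with roots -5, -3.
The eigenvalues -5, -3 are distinct and real, so A is diagonalisable and x(t) = e^{At} x(0) = V diag(e^{λ_i t}) V^{-1} x(0), where the columns of V are the eigenvectors.
λ = -5: A - (-5)I = [[4, -4], [2, -2]]. Row 1 gives 4·v1 + (-4)·v2 = 0, so take v_1 = [-1, -1]^T.
λ = -3: A - (-3)I = [[2, -4], [2, -4]]. Row 1 gives 2·v1 + (-4)·v2 = 0, so take v_2 = [2, 1]^T.
V = [v_1 v_2] = [[-1, 2], [-1, 1]] has det V = 1, so V^{-1} = adj(V)/det V = [[1, -2], [1, -1]].
Modal coordinates z(0) = V^{-1} x(0): 1·3 + (-2)·1 = 1; 1·3 + (-1)·1 = 2; so z(0) = [1, 2]^T.
x_2(t) = Σ_i (v_i)_2 · z_i(0) · e^{λ_i t} (row 2 of V times the modal terms).
x_2(1.0) = (-1)·1·e^{-5·1.0} + 1·2·e^{-3·1.0} = (-1)·0.006738 + 2·0.049787 = 0.0928.

0.0928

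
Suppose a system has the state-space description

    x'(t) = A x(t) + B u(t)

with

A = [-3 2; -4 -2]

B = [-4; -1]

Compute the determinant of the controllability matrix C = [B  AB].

-62

AB = [[10], [18]]
Controllability matrix C = [B  AB] = [[-4, 10], [-1, 18]]
det(C) = (-4)·18 - 10·(-1) = -72 - (-10) = -62
Since det(C) ≠ 0, rank(C) = 2 and the system is completely controllable.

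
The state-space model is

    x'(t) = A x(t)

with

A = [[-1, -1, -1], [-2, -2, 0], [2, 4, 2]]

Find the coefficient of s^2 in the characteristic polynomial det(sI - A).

1

Expand det(sI - A) for the 3×3 matrix.
p(s) = s^3 + s^2 - 4s - 4.
(Check: constant term = det(-A) = (-1)^3 det A = -4; coefficient of s^2 = -tr A = 1.)
The coefficient of s^2 is 1.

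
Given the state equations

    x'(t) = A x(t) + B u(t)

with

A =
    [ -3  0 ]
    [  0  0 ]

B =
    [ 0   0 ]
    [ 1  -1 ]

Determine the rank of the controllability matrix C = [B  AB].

AB = [[0, 0], [0, 0]]
Controllability matrix C = [B  AB] = [[0, 0, 0, 0], [1, -1, 0, 0]]
Every column of C is a scalar multiple of column 1 = [0, 1] (multipliers 1, -1, 0, 0), so the columns span a one-dimensional space.
C ≠ 0, hence rank(C) = 1.
rank(C) = 1 < n = 2, so the pair (A, B) is not completely controllable.

1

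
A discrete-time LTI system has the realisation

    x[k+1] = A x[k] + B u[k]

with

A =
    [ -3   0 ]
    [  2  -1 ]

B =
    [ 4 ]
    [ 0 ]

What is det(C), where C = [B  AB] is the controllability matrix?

32

AB = [[-12], [8]]
Controllability matrix C = [B  AB] = [[4, -12], [0, 8]]
det(C) = 4·8 - (-12)·0 = 32 - 0 = 32
Since det(C) ≠ 0, rank(C) = 2 and the system is completely controllable.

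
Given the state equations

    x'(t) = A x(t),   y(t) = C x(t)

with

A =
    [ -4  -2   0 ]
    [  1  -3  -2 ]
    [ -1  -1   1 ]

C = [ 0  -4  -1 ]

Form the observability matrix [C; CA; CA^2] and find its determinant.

CA = [[-3, 13, 7]]
CA^2 = [[18, -40, -19]]
Observability matrix O = [C; CA; CA^2] = [[0, -4, -1], [-3, 13, 7], [18, -40, -19]]
Expanding along the first row, det(O) = 0·(13·(-19) - 7·(-40)) - (-4)·((-3)·(-19) - 7·18) + (-1)·((-3)·(-40) - 13·18) = 0·33 - (-4)·(-69) + (-1)·(-114) = -162
Since det(O) ≠ 0, rank(O) = 3 and the system is completely observable.

-162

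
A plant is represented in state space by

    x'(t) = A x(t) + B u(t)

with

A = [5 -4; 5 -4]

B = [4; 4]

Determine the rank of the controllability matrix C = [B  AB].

1

AB = [[4], [4]]
Controllability matrix C = [B  AB] = [[4, 4], [4, 4]]
Every column of C is a scalar multiple of column 1 = [4, 4] (multipliers 1, 1), so the columns span a one-dimensional space.
C ≠ 0, hence rank(C) = 1.
rank(C) = 1 < n = 2, so the pair (A, B) is not completely controllable.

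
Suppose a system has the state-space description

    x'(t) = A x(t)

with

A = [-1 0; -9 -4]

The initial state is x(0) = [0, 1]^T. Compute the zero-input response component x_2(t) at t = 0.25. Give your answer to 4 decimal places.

det(sI - A) = s^2 - (tr A)s + det A, with tr A = (-1) + (-4) = -5 and det A = (-1)·(-4) - 0·(-9) = 4 - 0 = 4.
So p(s) = det(sI - A) = s^2 + 5s + 4.
Factor s^2 + 5s + 4: two numbers with sum -5 and product 4 are -1 and -4, so s^2 + 5s + 4 = (s + 1)(s + 4).
Hence p(s) = (s + 1) (s + 4), with roots -4, -1.
The eigenvalues -4, -1 are distinct and real, so A is diagonalisable and x(t) = e^{At} x(0) = V diag(e^{λ_i t}) V^{-1} x(0), where the columns of V are the eigenvectors.
λ = -4: A - (-4)I = [[3, 0], [-9, 0]]. Row 1 gives 3·v1 + 0·v2 = 0, so take v_1 = [0, -1]^T.
λ = -1: A - (-1)I = [[0, 0], [-9, -3]]. Row 2 gives (-9)·v1 + (-3)·v2 = 0, so take v_2 = [-1, 3]^T.
V = [v_1 v_2] = [[0, -1], [-1, 3]] has det V = -1, so V^{-1} = adj(V)/det V = [[-3, -1], [-1, 0]].
Modal coordinates z(0) = V^{-1} x(0): (-3)·0 + (-1)·1 = -1; (-1)·0 + 0·1 = 0; so z(0) = [-1, 0]^T.
x_2(t) = Σ_i (v_i)_2 · z_i(0) · e^{λ_i t} (row 2 of V times the modal terms).
x_2(0.25) = (-1)·(-1)·e^{-4·0.25} + 3·0·e^{-1·0.25} = 1·0.367879 + 0·0.778801 = 0.3679.

0.3679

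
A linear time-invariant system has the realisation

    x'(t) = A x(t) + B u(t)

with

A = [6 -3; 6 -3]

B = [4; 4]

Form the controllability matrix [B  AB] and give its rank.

AB = [[12], [12]]
Controllability matrix C = [B  AB] = [[4, 12], [4, 12]]
Every column of C is a scalar multiple of column 1 = [4, 4] (multipliers 1, 3), so the columns span a one-dimensional space.
C ≠ 0, hence rank(C) = 1.
rank(C) = 1 < n = 2, so the pair (A, B) is not completely controllable.

1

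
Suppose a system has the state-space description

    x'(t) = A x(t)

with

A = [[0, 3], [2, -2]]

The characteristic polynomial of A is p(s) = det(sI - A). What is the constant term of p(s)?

For a 2×2 matrix, det(sI - A) = s^2 - (tr A)s + det A.
tr A = -2, det A = -6.
So p(s) = s^2 + 2s - 6.
The constant term is -6.

-6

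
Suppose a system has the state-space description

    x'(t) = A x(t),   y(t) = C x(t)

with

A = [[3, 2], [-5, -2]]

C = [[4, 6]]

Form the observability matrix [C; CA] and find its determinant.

92

CA = [[-18, -4]]
Observability matrix O = [C; CA] = [[4, 6], [-18, -4]]
det(O) = 4·(-4) - 6·(-18) = -16 - (-108) = 92
Since det(O) ≠ 0, rank(O) = 2 and the system is completely observable.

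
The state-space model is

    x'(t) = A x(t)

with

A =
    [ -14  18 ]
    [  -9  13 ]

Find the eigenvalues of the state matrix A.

det(sI - A) = s^2 - (tr A)s + det A, with tr A = (-14) + 13 = -1 and det A = (-14)·13 - 18·(-9) = -182 - (-162) = -20.
So p(s) = det(sI - A) = s^2 + s - 20.
Factor s^2 + s - 20: two numbers with sum -1 and product -20 are 4 and -5, so s^2 + s - 20 = (s - 4)(s + 5).
Hence p(s) = (s - 4) (s + 5), with roots -5, 4.
At least one eigenvalue has non-negative real part, so the system is not asymptotically stable.

-5, 4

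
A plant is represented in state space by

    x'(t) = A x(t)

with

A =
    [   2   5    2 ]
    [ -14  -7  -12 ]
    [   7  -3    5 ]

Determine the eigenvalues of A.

-5, 2, 3

det(sI - A) = s^3 - (tr A)s^2 + (M11 + M22 + M33)s - det A, where Mii is the 2×2 principal minor of A obtained by deleting row i and column i.
tr A = 2 + (-7) + 5 = 0; M11 = (-7)·5 - (-12)·(-3) = -35 - 36 = -71; M22 = 2·5 - 2·7 = 10 - 14 = -4; M33 = 2·(-7) - 5·(-14) = -14 - (-70) = 56; sum of minors = -19.
det A = 2·((-7)·5 - (-12)·(-3)) - 5·((-14)·5 - (-12)·7) + 2·((-14)·(-3) - (-7)·7) = 2·(-71) - 5·14 + 2·91 = -30.
So p(s) = det(sI - A) = s^3 - 19s + 30.
Rational-root test: any integer root divides 30. Testing small divisors, s = 2 works: p(2) = 8 + 0 + (-38) + 30 = 0, so (s - 2) is a factor.
Dividing, p(s) = (s - 2)(s^2 + 2s - 15).
Factor s^2 + 2s - 15: two numbers with sum -2 and product -15 are 3 and -5, so s^2 + 2s - 15 = (s - 3)(s + 5).
Hence p(s) = (s - 3) (s - 2) (s + 5), with roots -5, 2, 3.
At least one eigenvalue has non-negative real part, so the system is not asymptotically stable.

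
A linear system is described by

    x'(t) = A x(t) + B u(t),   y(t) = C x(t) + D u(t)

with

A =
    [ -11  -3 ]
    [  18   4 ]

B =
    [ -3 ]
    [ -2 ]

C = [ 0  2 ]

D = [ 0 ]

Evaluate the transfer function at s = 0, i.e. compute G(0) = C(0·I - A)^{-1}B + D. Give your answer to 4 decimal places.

-15.2000

G(0) = C(-A)^{-1}B + D = -C A^{-1} B + D.
det A = 10, so A^{-1} = (1/10)·adj(A) = [[2/5, 3/10], [-9/5, -11/10]]
A^{-1} B = [-9/5, 38/5]^T
C A^{-1} B = 76/5
G(0) = D - C A^{-1} B = 0 - (76/5) = -76/5 ≈ -15.2000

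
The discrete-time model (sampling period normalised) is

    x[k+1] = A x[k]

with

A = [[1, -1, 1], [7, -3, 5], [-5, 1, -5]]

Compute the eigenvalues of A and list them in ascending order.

det(zI - A) = z^3 - (tr A)z^2 + (M11 + M22 + M33)z - det A, where Mii is the 2×2 principal minor of A obtained by deleting row i and column i.
tr A = 1 + (-3) + (-5) = -7; M11 = (-3)·(-5) - 5·1 = 15 - 5 = 10; M22 = 1·(-5) - 1·(-5) = -5 - (-5) = 0; M33 = 1·(-3) - (-1)·7 = -3 - (-7) = 4; sum of minors = 14.
det A = 1·((-3)·(-5) - 5·1) - (-1)·(7·(-5) - 5·(-5)) + 1·(7·1 - (-3)·(-5)) = 1·10 - (-1)·(-10) + 1·(-8) = -8.
So p(z) = det(zI - A) = z^3 + 7z^2 + 14z + 8.
Rational-root test: any integer root divides 8. Testing small divisors, z = -1 works: p(-1) = -1 + 7 + (-14) + 8 = 0, so (z + 1) is a factor.
Dividing, p(z) = (z + 1)(z^2 + 6z + 8).
Factor z^2 + 6z + 8: two numbers with sum -6 and product 8 are -2 and -4, so z^2 + 6z + 8 = (z + 2)(z + 4).
Hence p(z) = (z + 1) (z + 2) (z + 4), with roots -4, -2, -1.

-4, -2, -1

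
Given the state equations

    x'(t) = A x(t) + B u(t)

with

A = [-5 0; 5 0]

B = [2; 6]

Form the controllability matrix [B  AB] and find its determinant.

80

AB = [[-10], [10]]
Controllability matrix C = [B  AB] = [[2, -10], [6, 10]]
det(C) = 2·10 - (-10)·6 = 20 - (-60) = 80
Since det(C) ≠ 0, rank(C) = 2 and the system is completely controllable.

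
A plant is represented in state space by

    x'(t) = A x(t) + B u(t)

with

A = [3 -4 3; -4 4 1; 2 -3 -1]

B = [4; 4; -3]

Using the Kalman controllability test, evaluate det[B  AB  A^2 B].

AB = [[-13], [-3], [-1]]
A^2B = [[-30], [39], [-16]]
Controllability matrix C = [B  AB  A^2B] = [[4, -13, -30], [4, -3, 39], [-3, -1, -16]]
Expanding along the first row, det(C) = 4·((-3)·(-16) - 39·(-1)) - (-13)·(4·(-16) - 39·(-3)) + (-30)·(4·(-1) - (-3)·(-3)) = 4·87 - (-13)·53 + (-30)·(-13) = 1427
Since det(C) ≠ 0, rank(C) = 3 and the system is completely controllable.

1427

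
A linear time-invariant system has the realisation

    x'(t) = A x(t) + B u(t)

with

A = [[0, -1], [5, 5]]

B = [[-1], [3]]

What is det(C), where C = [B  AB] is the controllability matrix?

AB = [[-3], [10]]
Controllability matrix C = [B  AB] = [[-1, -3], [3, 10]]
det(C) = (-1)·10 - (-3)·3 = -10 - (-9) = -1
Since det(C) ≠ 0, rank(C) = 2 and the system is completely controllable.

-1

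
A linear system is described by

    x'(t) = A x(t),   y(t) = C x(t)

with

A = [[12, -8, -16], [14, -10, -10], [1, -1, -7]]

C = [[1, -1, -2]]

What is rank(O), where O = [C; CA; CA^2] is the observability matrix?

CA = [[-4, 4, 8]]
CA^2 = [[16, -16, -32]]
Observability matrix O = [C; CA; CA^2] = [[1, -1, -2], [-4, 4, 8], [16, -16, -32]]
Every row of O is a scalar multiple of row 1 = [1, -1, -2] (multipliers 1, -4, 16), so the rows span a one-dimensional space.
O ≠ 0, hence rank(O) = 1.
rank(O) = 1 < n = 3, so the pair (A, C) is not completely observable.

1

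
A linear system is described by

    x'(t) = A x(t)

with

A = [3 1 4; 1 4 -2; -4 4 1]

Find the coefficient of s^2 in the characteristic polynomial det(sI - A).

Expand det(sI - A) for the 3×3 matrix.
p(s) = s^3 - 8s^2 + 42s - 123.
(Check: constant term = det(-A) = (-1)^3 det A = -123; coefficient of s^2 = -tr A = -8.)
The coefficient of s^2 is -8.

-8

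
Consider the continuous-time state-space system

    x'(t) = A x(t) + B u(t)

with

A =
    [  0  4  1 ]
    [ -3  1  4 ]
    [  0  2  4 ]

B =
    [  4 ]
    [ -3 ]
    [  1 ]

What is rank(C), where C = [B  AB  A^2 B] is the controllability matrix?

3

AB = [[-11], [-11], [-2]]
A^2B = [[-46], [14], [-30]]
Controllability matrix C = [B  AB  A^2B] = [[4, -11, -46], [-3, -11, 14], [1, -2, -30]]
det(C) = 4·((-11)·(-30) - 14·(-2)) - (-11)·((-3)·(-30) - 14·1) + (-46)·((-3)·(-2) - (-11)·1) = 4·358 - (-11)·76 + (-46)·17 = 1486 ≠ 0, so rank(C) = 3.
rank(C) = 3 = n, so the pair (A, B) is completely controllable.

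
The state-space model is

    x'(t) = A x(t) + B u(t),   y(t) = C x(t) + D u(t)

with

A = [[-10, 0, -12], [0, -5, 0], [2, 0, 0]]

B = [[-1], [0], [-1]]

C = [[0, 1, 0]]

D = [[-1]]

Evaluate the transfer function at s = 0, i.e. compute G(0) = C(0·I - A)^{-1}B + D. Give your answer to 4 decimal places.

G(0) = C(-A)^{-1}B + D = -C A^{-1} B + D.
det A = -120, so A^{-1} = (1/-120)·adj(A) = [[0, 0, 1/2], [0, -1/5, 0], [-1/12, 0, -5/12]]
A^{-1} B = [-1/2, 0, 1/2]^T
C A^{-1} B = 0
G(0) = D - C A^{-1} B = -1 - (0) = -1

-1.0000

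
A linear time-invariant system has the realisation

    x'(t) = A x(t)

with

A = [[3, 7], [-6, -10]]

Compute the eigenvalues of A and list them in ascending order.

-4, -3

det(sI - A) = s^2 - (tr A)s + det A, with tr A = 3 + (-10) = -7 and det A = 3·(-10) - 7·(-6) = -30 - (-42) = 12.
So p(s) = det(sI - A) = s^2 + 7s + 12.
Factor s^2 + 7s + 12: two numbers with sum -7 and product 12 are -3 and -4, so s^2 + 7s + 12 = (s + 3)(s + 4).
Hence p(s) = (s + 3) (s + 4), with roots -4, -3.
All eigenvalues have negative real part, so the system is asymptotically stable.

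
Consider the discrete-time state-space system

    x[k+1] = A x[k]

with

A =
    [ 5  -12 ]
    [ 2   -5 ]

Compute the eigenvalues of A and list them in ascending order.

det(zI - A) = z^2 - (tr A)z + det A, with tr A = 5 + (-5) = 0 and det A = 5·(-5) - (-12)·2 = -25 - (-24) = -1.
So p(z) = det(zI - A) = z^2 - 1.
Factor z^2 - 1: two numbers with sum 0 and product -1 are 1 and -1, so z^2 - 1 = (z - 1)(z + 1).
Hence p(z) = (z - 1) (z + 1), with roots -1, 1.

-1, 1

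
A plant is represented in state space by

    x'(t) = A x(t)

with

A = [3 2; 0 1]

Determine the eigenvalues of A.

det(sI - A) = s^2 - (tr A)s + det A, with tr A = 3 + 1 = 4 and det A = 3·1 - 2·0 = 3 - 0 = 3.
So p(s) = det(sI - A) = s^2 - 4s + 3.
Factor s^2 - 4s + 3: two numbers with sum 4 and product 3 are 3 and 1, so s^2 - 4s + 3 = (s - 3)(s - 1).
Hence p(s) = (s - 3) (s - 1), with roots 1, 3.
At least one eigenvalue has non-negative real part, so the system is not asymptotically stable.

1, 3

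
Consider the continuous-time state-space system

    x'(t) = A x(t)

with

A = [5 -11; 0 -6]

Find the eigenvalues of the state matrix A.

-6, 5

det(sI - A) = s^2 - (tr A)s + det A, with tr A = 5 + (-6) = -1 and det A = 5·(-6) - (-11)·0 = -30 - 0 = -30.
So p(s) = det(sI - A) = s^2 + s - 30.
Factor s^2 + s - 30: two numbers with sum -1 and product -30 are 5 and -6, so s^2 + s - 30 = (s - 5)(s + 6).
Hence p(s) = (s - 5) (s + 6), with roots -6, 5.
At least one eigenvalue has non-negative real part, so the system is not asymptotically stable.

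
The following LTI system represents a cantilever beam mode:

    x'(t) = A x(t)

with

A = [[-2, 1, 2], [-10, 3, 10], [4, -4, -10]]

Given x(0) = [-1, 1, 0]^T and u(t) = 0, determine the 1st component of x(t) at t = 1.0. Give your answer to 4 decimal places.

-0.0498

det(sI - A) = s^3 - (tr A)s^2 + (M11 + M22 + M33)s - det A, where Mii is the 2×2 principal minor of A obtained by deleting row i and column i.
tr A = (-2) + 3 + (-10) = -9; M11 = 3·(-10) - 10·(-4) = -30 - (-40) = 10; M22 = (-2)·(-10) - 2·4 = 20 - 8 = 12; M33 = (-2)·3 - 1·(-10) = -6 - (-10) = 4; sum of minors = 26.
det A = (-2)·(3·(-10) - 10·(-4)) - 1·((-10)·(-10) - 10·4) + 2·((-10)·(-4) - 3·4) = (-2)·10 - 1·60 + 2·28 = -24.
So p(s) = det(sI - A) = s^3 + 9s^2 + 26s + 24.
Rational-root test: any integer root divides 24. Testing small divisors, s = -2 works: p(-2) = -8 + 36 + (-52) + 24 = 0, so (s + 2) is a factor.
Dividing, p(s) = (s + 2)(s^2 + 7s + 12).
Factor s^2 + 7s + 12: two numbers with sum -7 and product 12 are -3 and -4, so s^2 + 7s + 12 = (s + 3)(s + 4).
Hence p(s) = (s + 2) (s + 3) (s + 4), with roots -4, -3, -2.
The eigenvalues -4, -3, -2 are distinct and real, so A is diagonalisable and x(t) = e^{At} x(0) = V diag(e^{λ_i t}) V^{-1} x(0), where the columns of V are the eigenvectors.
λ = -4: A - (-4)I = [[2, 1, 2], [-10, 7, 10], [4, -4, -6]]. v must be orthogonal to every row; (row 1) × (row 2) = [-4, -40, 24], so take v_1 = [1, 10, -6]^T.
λ = -3: A - (-3)I = [[1, 1, 2], [-10, 6, 10], [4, -4, -7]]. v must be orthogonal to every row; (row 1) × (row 2) = [-2, -30, 16], so take v_2 = [1, 15, -8]^T.
λ = -2: A - (-2)I = [[0, 1, 2], [-10, 5, 10], [4, -4, -8]]. v must be orthogonal to every row; (row 1) × (row 2) = [0, -20, 10], so take v_3 = [0, -2, 1]^T.
V = [v_1 v_2 v_3] = [[1, 1, 0], [10, 15, -2], [-6, -8, 1]] has det V = 1, so V^{-1} = adj(V)/det V = [[-1, -1, -2], [2, 1, 2], [10, 2, 5]].
Modal coordinates z(0) = V^{-1} x(0): (-1)·(-1) + (-1)·1 + (-2)·0 = 0; 2·(-1) + 1·1 + 2·0 = -1; 10·(-1) + 2·1 + 5·0 = -8; so z(0) = [0, -1, -8]^T.
x_1(t) = Σ_i (v_i)_1 · z_i(0) · e^{λ_i t} (row 1 of V times the modal terms).
x_1(1.0) = 1·0·e^{-4·1.0} + 1·(-1)·e^{-3·1.0} + 0·(-8)·e^{-2·1.0} = 0·0.018316 + (-1)·0.049787 + 0·0.135335 = -0.0498.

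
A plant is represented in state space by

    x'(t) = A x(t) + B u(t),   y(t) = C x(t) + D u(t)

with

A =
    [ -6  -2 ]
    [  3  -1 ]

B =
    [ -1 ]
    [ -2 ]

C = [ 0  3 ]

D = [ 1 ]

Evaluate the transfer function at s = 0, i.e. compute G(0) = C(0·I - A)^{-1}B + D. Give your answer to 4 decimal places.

-2.7500

G(0) = C(-A)^{-1}B + D = -C A^{-1} B + D.
det A = 12, so A^{-1} = (1/12)·adj(A) = [[-1/12, 1/6], [-1/4, -1/2]]
A^{-1} B = [-1/4, 5/4]^T
C A^{-1} B = 15/4
G(0) = D - C A^{-1} B = 1 - (15/4) = -11/4 ≈ -2.7500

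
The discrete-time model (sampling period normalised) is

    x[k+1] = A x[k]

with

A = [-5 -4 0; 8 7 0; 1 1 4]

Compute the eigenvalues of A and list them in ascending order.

-1, 3, 4

det(zI - A) = z^3 - (tr A)z^2 + (M11 + M22 + M33)z - det A, where Mii is the 2×2 principal minor of A obtained by deleting row i and column i.
tr A = (-5) + 7 + 4 = 6; M11 = 7·4 - 0·1 = 28 - 0 = 28; M22 = (-5)·4 - 0·1 = -20 - 0 = -20; M33 = (-5)·7 - (-4)·8 = -35 - (-32) = -3; sum of minors = 5.
det A = (-5)·(7·4 - 0·1) - (-4)·(8·4 - 0·1) + 0·(8·1 - 7·1) = (-5)·28 - (-4)·32 + 0·1 = -12.
So p(z) = det(zI - A) = z^3 - 6z^2 + 5z + 12.
Rational-root test: any integer root divides 12. Testing small divisors, z = -1 works: p(-1) = -1 + (-6) + (-5) + 12 = 0, so (z + 1) is a factor.
Dividing, p(z) = (z + 1)(z^2 - 7z + 12).
Factor z^2 - 7z + 12: two numbers with sum 7 and product 12 are 4 and 3, so z^2 - 7z + 12 = (z - 4)(z - 3).
Hence p(z) = (z - 4) (z - 3) (z + 1), with roots -1, 3, 4.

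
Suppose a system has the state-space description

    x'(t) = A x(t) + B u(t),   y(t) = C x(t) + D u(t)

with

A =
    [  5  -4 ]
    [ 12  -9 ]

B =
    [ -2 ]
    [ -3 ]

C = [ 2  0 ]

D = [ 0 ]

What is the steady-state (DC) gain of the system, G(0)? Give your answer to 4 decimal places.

-4.0000

G(0) = C(-A)^{-1}B + D = -C A^{-1} B + D.
det A = 3, so A^{-1} = (1/3)·adj(A) = [[-3, 4/3], [-4, 5/3]]
A^{-1} B = [2, 3]^T
C A^{-1} B = 4
G(0) = D - C A^{-1} B = 0 - (4) = -4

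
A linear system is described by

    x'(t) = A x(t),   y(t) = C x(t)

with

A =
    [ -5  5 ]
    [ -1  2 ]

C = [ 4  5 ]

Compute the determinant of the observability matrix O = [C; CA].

CA = [[-25, 30]]
Observability matrix O = [C; CA] = [[4, 5], [-25, 30]]
det(O) = 4·30 - 5·(-25) = 120 - (-125) = 245
Since det(O) ≠ 0, rank(O) = 2 and the system is completely observable.

245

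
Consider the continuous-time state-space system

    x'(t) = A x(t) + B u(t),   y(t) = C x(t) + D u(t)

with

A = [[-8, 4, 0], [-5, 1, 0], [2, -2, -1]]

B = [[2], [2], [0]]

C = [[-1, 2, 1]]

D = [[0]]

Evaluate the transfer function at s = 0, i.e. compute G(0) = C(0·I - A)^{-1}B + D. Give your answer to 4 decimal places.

G(0) = C(-A)^{-1}B + D = -C A^{-1} B + D.
det A = -12, so A^{-1} = (1/-12)·adj(A) = [[1/12, -1/3, 0], [5/12, -2/3, 0], [-2/3, 2/3, -1]]
A^{-1} B = [-1/2, -1/2, 0]^T
C A^{-1} B = -1/2
G(0) = D - C A^{-1} B = 0 - (-1/2) = 1/2 ≈ 0.5000

0.5000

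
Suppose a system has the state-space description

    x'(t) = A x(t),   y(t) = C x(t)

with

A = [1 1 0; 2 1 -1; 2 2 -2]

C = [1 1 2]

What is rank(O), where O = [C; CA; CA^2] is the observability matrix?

CA = [[7, 6, -5]]
CA^2 = [[9, 3, 4]]
Observability matrix O = [C; CA; CA^2] = [[1, 1, 2], [7, 6, -5], [9, 3, 4]]
det(O) = 1·(6·4 - (-5)·3) - 1·(7·4 - (-5)·9) + 2·(7·3 - 6·9) = 1·39 - 1·73 + 2·(-33) = -100 ≠ 0, so rank(O) = 3.
rank(O) = 3 = n, so the pair (A, C) is completely observable.

3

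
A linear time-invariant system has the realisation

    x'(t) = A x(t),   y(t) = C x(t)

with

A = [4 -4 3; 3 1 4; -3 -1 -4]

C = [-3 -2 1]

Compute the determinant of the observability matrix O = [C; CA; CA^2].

-13311

CA = [[-21, 9, -21]]
CA^2 = [[6, 114, 57]]
Observability matrix O = [C; CA; CA^2] = [[-3, -2, 1], [-21, 9, -21], [6, 114, 57]]
Expanding along the first row, det(O) = (-3)·(9·57 - (-21)·114) - (-2)·((-21)·57 - (-21)·6) + 1·((-21)·114 - 9·6) = (-3)·2907 - (-2)·(-1071) + 1·(-2448) = -13311
Since det(O) ≠ 0, rank(O) = 3 and the system is completely observable.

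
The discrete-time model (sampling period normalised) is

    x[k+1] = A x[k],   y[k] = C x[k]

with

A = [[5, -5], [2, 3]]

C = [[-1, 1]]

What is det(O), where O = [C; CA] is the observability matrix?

CA = [[-3, 8]]
Observability matrix O = [C; CA] = [[-1, 1], [-3, 8]]
det(O) = (-1)·8 - 1·(-3) = -8 - (-3) = -5
Since det(O) ≠ 0, rank(O) = 2 and the system is completely observable.

-5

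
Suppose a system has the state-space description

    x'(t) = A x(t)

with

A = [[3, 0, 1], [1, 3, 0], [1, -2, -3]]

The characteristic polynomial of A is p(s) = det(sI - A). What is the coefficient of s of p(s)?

Expand det(sI - A) for the 3×3 matrix.
p(s) = s^3 - 3s^2 - 10s + 32.
(Check: constant term = det(-A) = (-1)^3 det A = 32; coefficient of s^2 = -tr A = -3.)
The coefficient of s is -10.

-10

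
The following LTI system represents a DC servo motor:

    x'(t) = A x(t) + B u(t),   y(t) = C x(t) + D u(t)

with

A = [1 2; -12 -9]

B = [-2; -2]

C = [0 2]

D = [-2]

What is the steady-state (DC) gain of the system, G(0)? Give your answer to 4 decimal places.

1.4667

G(0) = C(-A)^{-1}B + D = -C A^{-1} B + D.
det A = 15, so A^{-1} = (1/15)·adj(A) = [[-3/5, -2/15], [4/5, 1/15]]
A^{-1} B = [22/15, -26/15]^T
C A^{-1} B = -52/15
G(0) = D - C A^{-1} B = -2 - (-52/15) = 22/15 ≈ 1.4667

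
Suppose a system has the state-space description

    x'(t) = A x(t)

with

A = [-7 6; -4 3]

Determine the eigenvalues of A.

-3, -1

det(sI - A) = s^2 - (tr A)s + det A, with tr A = (-7) + 3 = -4 and det A = (-7)·3 - 6·(-4) = -21 - (-24) = 3.
So p(s) = det(sI - A) = s^2 + 4s + 3.
Factor s^2 + 4s + 3: two numbers with sum -4 and product 3 are -1 and -3, so s^2 + 4s + 3 = (s + 1)(s + 3).
Hence p(s) = (s + 1) (s + 3), with roots -3, -1.
All eigenvalues have negative real part, so the system is asymptotically stable.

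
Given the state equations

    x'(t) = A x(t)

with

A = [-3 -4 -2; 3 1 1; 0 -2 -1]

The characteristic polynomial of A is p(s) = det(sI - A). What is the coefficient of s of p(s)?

13

Expand det(sI - A) for the 3×3 matrix.
p(s) = s^3 + 3s^2 + 13s + 3.
(Check: constant term = det(-A) = (-1)^3 det A = 3; coefficient of s^2 = -tr A = 3.)
The coefficient of s is 13.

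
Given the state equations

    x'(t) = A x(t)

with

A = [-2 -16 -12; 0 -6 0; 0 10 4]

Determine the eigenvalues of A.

det(sI - A) = s^3 - (tr A)s^2 + (M11 + M22 + M33)s - det A, where Mii is the 2×2 principal minor of A obtained by deleting row i and column i.
tr A = (-2) + (-6) + 4 = -4; M11 = (-6)·4 - 0·10 = -24 - 0 = -24; M22 = (-2)·4 - (-12)·0 = -8 - 0 = -8; M33 = (-2)·(-6) - (-16)·0 = 12 - 0 = 12; sum of minors = -20.
det A = (-2)·((-6)·4 - 0·10) - (-16)·(0·4 - 0·0) + (-12)·(0·10 - (-6)·0) = (-2)·(-24) - (-16)·0 + (-12)·0 = 48.
So p(s) = det(sI - A) = s^3 + 4s^2 - 20s - 48.
Rational-root test: any integer root divides -48. Testing small divisors, s = -2 works: p(-2) = -8 + 16 + 40 + (-48) = 0, so (s + 2) is a factor.
Dividing, p(s) = (s + 2)(s^2 + 2s - 24).
Factor s^2 + 2s - 24: two numbers with sum -2 and product -24 are 4 and -6, so s^2 + 2s - 24 = (s - 4)(s + 6).
Hence p(s) = (s - 4) (s + 2) (s + 6), with roots -6, -2, 4.
At least one eigenvalue has non-negative real part, so the system is not asymptotically stable.

-6, -2, 4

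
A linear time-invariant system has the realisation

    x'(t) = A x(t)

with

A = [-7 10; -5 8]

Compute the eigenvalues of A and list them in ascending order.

-2, 3

det(sI - A) = s^2 - (tr A)s + det A, with tr A = (-7) + 8 = 1 and det A = (-7)·8 - 10·(-5) = -56 - (-50) = -6.
So p(s) = det(sI - A) = s^2 - s - 6.
Factor s^2 - s - 6: two numbers with sum 1 and product -6 are 3 and -2, so s^2 - s - 6 = (s - 3)(s + 2).
Hence p(s) = (s - 3) (s + 2), with roots -2, 3.
At least one eigenvalue has non-negative real part, so the system is not asymptotically stable.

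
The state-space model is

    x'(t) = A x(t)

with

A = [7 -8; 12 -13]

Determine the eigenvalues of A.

-5, -1

det(sI - A) = s^2 - (tr A)s + det A, with tr A = 7 + (-13) = -6 and det A = 7·(-13) - (-8)·12 = -91 - (-96) = 5.
So p(s) = det(sI - A) = s^2 + 6s + 5.
Factor s^2 + 6s + 5: two numbers with sum -6 and product 5 are -1 and -5, so s^2 + 6s + 5 = (s + 1)(s + 5).
Hence p(s) = (s + 1) (s + 5), with roots -5, -1.
All eigenvalues have negative real part, so the system is asymptotically stable.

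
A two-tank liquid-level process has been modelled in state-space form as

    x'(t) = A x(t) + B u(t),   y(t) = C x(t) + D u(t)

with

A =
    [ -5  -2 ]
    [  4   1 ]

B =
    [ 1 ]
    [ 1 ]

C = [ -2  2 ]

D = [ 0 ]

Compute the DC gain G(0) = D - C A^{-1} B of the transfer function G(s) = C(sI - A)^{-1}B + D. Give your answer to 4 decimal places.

G(0) = C(-A)^{-1}B + D = -C A^{-1} B + D.
det A = 3, so A^{-1} = (1/3)·adj(A) = [[1/3, 2/3], [-4/3, -5/3]]
A^{-1} B = [1, -3]^T
C A^{-1} B = -8
G(0) = D - C A^{-1} B = 0 - (-8) = 8

8.0000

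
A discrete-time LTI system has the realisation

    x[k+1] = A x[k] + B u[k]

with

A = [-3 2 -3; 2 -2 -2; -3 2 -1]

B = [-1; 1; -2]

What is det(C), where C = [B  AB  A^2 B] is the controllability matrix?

AB = [[11], [0], [7]]
A^2B = [[-54], [8], [-40]]
Controllability matrix C = [B  AB  A^2B] = [[-1, 11, -54], [1, 0, 8], [-2, 7, -40]]
Expanding along the first row, det(C) = (-1)·(0·(-40) - 8·7) - 11·(1·(-40) - 8·(-2)) + (-54)·(1·7 - 0·(-2)) = (-1)·(-56) - 11·(-24) + (-54)·7 = -58
Since det(C) ≠ 0, rank(C) = 3 and the system is completely controllable.

-58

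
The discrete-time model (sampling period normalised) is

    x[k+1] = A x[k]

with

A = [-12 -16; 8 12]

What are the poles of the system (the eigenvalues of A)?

-4, 4

det(zI - A) = z^2 - (tr A)z + det A, with tr A = (-12) + 12 = 0 and det A = (-12)·12 - (-16)·8 = -144 - (-128) = -16.
So p(z) = det(zI - A) = z^2 - 16.
Factor z^2 - 16: two numbers with sum 0 and product -16 are 4 and -4, so z^2 - 16 = (z - 4)(z + 4).
Hence p(z) = (z - 4) (z + 4), with roots -4, 4.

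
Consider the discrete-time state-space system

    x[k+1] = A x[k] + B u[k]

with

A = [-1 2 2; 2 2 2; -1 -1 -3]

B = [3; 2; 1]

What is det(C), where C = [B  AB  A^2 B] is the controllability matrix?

AB = [[3], [12], [-8]]
A^2B = [[5], [14], [9]]
Controllability matrix C = [B  AB  A^2B] = [[3, 3, 5], [2, 12, 14], [1, -8, 9]]
Expanding along the first row, det(C) = 3·(12·9 - 14·(-8)) - 3·(2·9 - 14·1) + 5·(2·(-8) - 12·1) = 3·220 - 3·4 + 5·(-28) = 508
Since det(C) ≠ 0, rank(C) = 3 and the system is completely controllable.

508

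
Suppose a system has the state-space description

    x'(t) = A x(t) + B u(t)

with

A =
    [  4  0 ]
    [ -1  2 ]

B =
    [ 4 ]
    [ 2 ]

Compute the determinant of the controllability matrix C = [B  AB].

AB = [[16], [0]]
Controllability matrix C = [B  AB] = [[4, 16], [2, 0]]
det(C) = 4·0 - 16·2 = 0 - 32 = -32
Since det(C) ≠ 0, rank(C) = 2 and the system is completely controllable.

-32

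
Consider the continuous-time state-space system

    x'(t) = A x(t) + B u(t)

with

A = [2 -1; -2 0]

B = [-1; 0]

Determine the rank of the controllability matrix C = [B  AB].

AB = [[-2], [2]]
Controllability matrix C = [B  AB] = [[-1, -2], [0, 2]]
det(C) = (-1)·2 - (-2)·0 = -2 - 0 = -2 ≠ 0, so rank(C) = 2.
rank(C) = 2 = n, so the pair (A, B) is completely controllable.

2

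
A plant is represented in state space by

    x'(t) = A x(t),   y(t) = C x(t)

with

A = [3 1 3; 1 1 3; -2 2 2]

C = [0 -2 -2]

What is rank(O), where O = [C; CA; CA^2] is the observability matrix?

CA = [[2, -6, -10]]
CA^2 = [[20, -24, -32]]
Observability matrix O = [C; CA; CA^2] = [[0, -2, -2], [2, -6, -10], [20, -24, -32]]
det(O) = 0·((-6)·(-32) - (-10)·(-24)) - (-2)·(2·(-32) - (-10)·20) + (-2)·(2·(-24) - (-6)·20) = 0·(-48) - (-2)·136 + (-2)·72 = 128 ≠ 0, so rank(O) = 3.
rank(O) = 3 = n, so the pair (A, C) is completely observable.

3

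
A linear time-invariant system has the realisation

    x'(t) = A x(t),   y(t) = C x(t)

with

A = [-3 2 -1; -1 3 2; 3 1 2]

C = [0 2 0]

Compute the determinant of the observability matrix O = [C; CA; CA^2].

184

CA = [[-2, 6, 4]]
CA^2 = [[12, 18, 22]]
Observability matrix O = [C; CA; CA^2] = [[0, 2, 0], [-2, 6, 4], [12, 18, 22]]
Expanding along the first row, det(O) = 0·(6·22 - 4·18) - 2·((-2)·22 - 4·12) + 0·((-2)·18 - 6·12) = 0·60 - 2·(-92) + 0·(-108) = 184
Since det(O) ≠ 0, rank(O) = 3 and the system is completely observable.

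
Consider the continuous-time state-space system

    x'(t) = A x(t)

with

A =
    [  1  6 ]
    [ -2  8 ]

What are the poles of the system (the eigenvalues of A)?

4, 5

det(sI - A) = s^2 - (tr A)s + det A, with tr A = 1 + 8 = 9 and det A = 1·8 - 6·(-2) = 8 - (-12) = 20.
So p(s) = det(sI - A) = s^2 - 9s + 20.
Factor s^2 - 9s + 20: two numbers with sum 9 and product 20 are 5 and 4, so s^2 - 9s + 20 = (s - 5)(s - 4).
Hence p(s) = (s - 5) (s - 4), with roots 4, 5.
At least one eigenvalue has non-negative real part, so the system is not asymptotically stable.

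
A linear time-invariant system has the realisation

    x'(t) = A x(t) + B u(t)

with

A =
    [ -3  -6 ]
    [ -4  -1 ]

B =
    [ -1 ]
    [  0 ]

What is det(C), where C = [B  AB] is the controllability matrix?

AB = [[3], [4]]
Controllability matrix C = [B  AB] = [[-1, 3], [0, 4]]
det(C) = (-1)·4 - 3·0 = -4 - 0 = -4
Since det(C) ≠ 0, rank(C) = 2 and the system is completely controllable.

-4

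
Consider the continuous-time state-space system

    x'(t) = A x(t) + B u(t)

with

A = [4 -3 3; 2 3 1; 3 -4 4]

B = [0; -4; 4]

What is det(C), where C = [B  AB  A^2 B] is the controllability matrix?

6912

AB = [[24], [-8], [32]]
A^2B = [[216], [56], [232]]
Controllability matrix C = [B  AB  A^2B] = [[0, 24, 216], [-4, -8, 56], [4, 32, 232]]
Expanding along the first row, det(C) = 0·((-8)·232 - 56·32) - 24·((-4)·232 - 56·4) + 216·((-4)·32 - (-8)·4) = 0·(-3648) - 24·(-1152) + 216·(-96) = 6912
Since det(C) ≠ 0, rank(C) = 3 and the system is completely controllable.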